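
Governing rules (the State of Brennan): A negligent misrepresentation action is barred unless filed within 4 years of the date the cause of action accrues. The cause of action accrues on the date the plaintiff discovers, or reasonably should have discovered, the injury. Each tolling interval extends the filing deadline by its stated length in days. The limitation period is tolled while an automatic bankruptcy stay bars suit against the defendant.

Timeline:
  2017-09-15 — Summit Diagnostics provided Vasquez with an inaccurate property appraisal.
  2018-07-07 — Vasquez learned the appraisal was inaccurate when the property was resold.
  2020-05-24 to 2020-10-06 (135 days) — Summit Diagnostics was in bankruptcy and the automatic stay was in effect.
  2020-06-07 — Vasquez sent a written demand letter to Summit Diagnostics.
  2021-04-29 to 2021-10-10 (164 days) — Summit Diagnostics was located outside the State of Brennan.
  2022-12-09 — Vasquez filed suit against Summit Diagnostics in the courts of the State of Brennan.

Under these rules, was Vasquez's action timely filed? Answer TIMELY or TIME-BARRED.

TIME-BARRED

Under the discovery rule, the claim accrued on 2018-07-07, when Vasquez discovered the injury — not on the 2017-09-15 date of the underlying act.
4 years from 2018-07-07 is 2022-07-07.
The automatic bankruptcy stay from 2020-05-24 to 2020-10-06 tolled the period for 135 days, extending the deadline to 2022-11-19.
No stated provision tolls the period for the defendant's absence, so the interval from 2021-04-29 to 2021-10-10 has no effect on the deadline.
None of the other events listed affects the running of the period under the stated rules.
The 2022-12-09 filing falls after the 2022-11-19 deadline; the claim is time-barred.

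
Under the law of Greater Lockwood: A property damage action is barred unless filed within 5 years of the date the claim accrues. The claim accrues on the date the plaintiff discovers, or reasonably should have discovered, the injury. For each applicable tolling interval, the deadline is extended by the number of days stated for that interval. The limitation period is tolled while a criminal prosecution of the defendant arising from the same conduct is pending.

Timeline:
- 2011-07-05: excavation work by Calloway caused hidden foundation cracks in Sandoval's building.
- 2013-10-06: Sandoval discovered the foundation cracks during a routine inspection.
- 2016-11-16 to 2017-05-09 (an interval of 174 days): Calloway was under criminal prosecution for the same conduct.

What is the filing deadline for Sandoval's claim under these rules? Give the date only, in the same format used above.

2019-03-29

Accrual is tied to discovery, so the period began on 2013-10-06 rather than on 2011-07-05 when the act occurred.
Adding the 5 years base period to 2013-10-06 gives a deadline of 2018-10-06, before any tolling.
The period was tolled for 174 days by the pending criminal prosecution (2016-11-16 to 2017-05-09), pushing the deadline to 2019-03-29.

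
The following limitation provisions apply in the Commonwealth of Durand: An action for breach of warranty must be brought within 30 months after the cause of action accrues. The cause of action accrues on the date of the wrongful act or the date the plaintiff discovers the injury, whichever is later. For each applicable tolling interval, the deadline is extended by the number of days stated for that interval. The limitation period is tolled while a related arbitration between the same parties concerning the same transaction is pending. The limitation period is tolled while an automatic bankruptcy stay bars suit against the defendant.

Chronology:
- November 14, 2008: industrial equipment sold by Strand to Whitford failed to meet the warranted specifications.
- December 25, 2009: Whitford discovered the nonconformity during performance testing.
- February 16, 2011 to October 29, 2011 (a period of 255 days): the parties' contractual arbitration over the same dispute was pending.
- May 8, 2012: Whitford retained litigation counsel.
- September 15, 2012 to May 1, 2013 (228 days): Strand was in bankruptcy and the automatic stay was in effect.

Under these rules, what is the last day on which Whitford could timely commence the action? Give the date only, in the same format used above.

October 21, 2013

Because discovery on December 25, 2009 post-dates the November 14, 2008 act, accrual under the later-of rule falls on December 25, 2009.
Adding the 30 months base period to December 25, 2009 gives a deadline of June 25, 2012, before any tolling.
The period was tolled for 255 days by the pending related arbitration (February 16, 2011 to October 29, 2011), pushing the deadline to March 7, 2013.
Because the automatic bankruptcy stay ran from September 15, 2012 to May 1, 2013, the deadline is extended by 228 days to October 21, 2013.
None of the other events listed affects the running of the period under the stated rules.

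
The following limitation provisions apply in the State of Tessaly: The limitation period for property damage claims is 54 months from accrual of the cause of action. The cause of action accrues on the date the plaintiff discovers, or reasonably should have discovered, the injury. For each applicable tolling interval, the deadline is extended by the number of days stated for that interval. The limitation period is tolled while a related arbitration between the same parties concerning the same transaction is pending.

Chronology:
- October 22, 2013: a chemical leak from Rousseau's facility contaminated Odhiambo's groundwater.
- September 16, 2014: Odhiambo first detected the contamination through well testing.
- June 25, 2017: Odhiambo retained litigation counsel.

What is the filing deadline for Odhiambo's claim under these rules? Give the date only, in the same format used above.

March 16, 2019

The claim did not accrue until Odhiambo discovered the injury on September 16, 2014; the October 22, 2013 act date does not start the clock under the stated rule.
The untolled deadline — 54 months after September 16, 2014 — is March 16, 2019.
None of the other events listed affects the running of the period under the stated rules.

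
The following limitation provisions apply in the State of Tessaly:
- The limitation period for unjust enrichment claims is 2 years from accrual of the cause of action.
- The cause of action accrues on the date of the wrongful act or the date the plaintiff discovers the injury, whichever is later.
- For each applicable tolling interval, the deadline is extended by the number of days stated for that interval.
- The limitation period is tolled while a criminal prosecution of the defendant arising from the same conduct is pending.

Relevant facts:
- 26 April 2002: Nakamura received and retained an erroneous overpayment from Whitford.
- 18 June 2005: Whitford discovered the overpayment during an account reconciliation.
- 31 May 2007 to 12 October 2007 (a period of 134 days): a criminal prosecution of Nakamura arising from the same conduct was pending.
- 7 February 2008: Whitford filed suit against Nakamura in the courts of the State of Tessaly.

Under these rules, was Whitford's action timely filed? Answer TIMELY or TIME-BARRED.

TIME-BARRED

The claim accrued on 18 June 2005 — the later of the 26 April 2002 act and the 18 June 2005 discovery.
Adding the 2 years base period to 18 June 2005 gives a deadline of 18 June 2007, before any tolling.
Because the pending criminal prosecution ran from 31 May 2007 to 12 October 2007, the deadline is extended by 134 days to 30 October 2007.
Whitford filed on 7 February 2008, after the 30 October 2007 deadline, so the action is time-barred.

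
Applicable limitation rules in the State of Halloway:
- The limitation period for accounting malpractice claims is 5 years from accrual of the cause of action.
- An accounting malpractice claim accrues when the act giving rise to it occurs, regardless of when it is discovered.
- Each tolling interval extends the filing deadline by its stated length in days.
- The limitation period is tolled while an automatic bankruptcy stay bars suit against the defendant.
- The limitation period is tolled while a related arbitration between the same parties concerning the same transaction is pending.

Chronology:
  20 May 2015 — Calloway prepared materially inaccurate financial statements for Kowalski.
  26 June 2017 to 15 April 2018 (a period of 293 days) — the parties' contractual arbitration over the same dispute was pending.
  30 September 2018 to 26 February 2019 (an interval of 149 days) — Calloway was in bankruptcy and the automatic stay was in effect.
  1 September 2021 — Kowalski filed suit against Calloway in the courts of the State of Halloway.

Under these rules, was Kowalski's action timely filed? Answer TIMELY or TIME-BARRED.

TIME-BARRED

The claim accrued on 20 May 2015, when the wrongful act occurred.
Adding the 5 years base period to 20 May 2015 gives a deadline of 20 May 2020, before any tolling.
The pending related arbitration from 26 June 2017 to 15 April 2018 tolled the period for 293 days, extending the deadline to 9 March 2021.
Because the automatic bankruptcy stay ran from 30 September 2018 to 26 February 2019, the deadline is extended by 149 days to 5 August 2021.
The 1 September 2021 filing falls after the 5 August 2021 deadline; the claim is time-barred.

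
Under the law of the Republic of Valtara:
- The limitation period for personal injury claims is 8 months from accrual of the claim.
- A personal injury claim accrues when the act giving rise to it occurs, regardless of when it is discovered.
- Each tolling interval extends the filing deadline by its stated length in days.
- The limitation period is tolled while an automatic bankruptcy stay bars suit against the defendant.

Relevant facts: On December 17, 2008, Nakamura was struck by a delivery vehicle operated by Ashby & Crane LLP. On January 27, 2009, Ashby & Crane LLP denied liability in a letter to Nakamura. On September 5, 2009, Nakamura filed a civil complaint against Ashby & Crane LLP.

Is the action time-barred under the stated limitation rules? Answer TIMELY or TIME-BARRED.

The claim accrued on December 17, 2008, when the wrongful act occurred.
The untolled deadline — 8 months after December 17, 2008 — is August 17, 2009.
Nothing else in the chronology tolls or restarts the period.
Nakamura filed on September 5, 2009, after the August 17, 2009 deadline, so the action is time-barred.

TIME-BARRED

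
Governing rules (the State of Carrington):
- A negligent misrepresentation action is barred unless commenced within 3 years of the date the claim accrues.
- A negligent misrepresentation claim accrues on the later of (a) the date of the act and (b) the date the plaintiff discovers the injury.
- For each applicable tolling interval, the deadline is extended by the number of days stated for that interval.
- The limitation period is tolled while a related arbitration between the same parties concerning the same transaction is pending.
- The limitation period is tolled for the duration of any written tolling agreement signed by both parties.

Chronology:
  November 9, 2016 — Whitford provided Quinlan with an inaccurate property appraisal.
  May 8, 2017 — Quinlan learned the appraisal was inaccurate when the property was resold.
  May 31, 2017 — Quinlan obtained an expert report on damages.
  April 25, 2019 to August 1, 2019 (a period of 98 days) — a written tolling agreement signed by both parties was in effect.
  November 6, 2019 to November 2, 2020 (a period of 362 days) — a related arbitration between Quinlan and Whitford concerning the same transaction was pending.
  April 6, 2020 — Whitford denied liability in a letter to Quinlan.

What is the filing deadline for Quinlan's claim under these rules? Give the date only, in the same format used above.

August 11, 2021

Because discovery on May 8, 2017 post-dates the November 9, 2016 act, accrual under the later-of rule falls on May 8, 2017.
3 years from May 8, 2017 is May 8, 2020.
The period was tolled for 98 days by the written tolling agreement (April 25, 2019 to August 1, 2019), pushing the deadline to August 14, 2020.
The period was tolled for 362 days by the pending related arbitration (November 6, 2019 to November 2, 2020), pushing the deadline to August 11, 2021.
Nothing else in the chronology tolls or restarts the period.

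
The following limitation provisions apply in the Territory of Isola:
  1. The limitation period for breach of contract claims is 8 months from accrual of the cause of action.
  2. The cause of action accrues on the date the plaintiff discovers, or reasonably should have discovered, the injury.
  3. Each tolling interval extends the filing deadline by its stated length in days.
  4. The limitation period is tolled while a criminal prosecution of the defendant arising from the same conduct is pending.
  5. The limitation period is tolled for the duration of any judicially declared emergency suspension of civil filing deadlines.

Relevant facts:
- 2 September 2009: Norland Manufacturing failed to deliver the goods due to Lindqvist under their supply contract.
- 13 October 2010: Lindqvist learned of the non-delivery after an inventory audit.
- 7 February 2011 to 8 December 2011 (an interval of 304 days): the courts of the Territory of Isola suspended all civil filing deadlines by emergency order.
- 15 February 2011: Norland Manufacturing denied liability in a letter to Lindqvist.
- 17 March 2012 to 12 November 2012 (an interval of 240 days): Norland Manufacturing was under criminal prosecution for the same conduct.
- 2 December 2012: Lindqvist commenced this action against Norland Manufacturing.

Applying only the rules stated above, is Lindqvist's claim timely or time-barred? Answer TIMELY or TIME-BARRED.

Accrual is tied to discovery, so the period began on 13 October 2010 rather than on 2 September 2009 when the act occurred.
8 months from 13 October 2010 is 13 June 2011.
The period was tolled for 304 days by the emergency suspension of filing deadlines (7 February 2011 to 8 December 2011), pushing the deadline to 12 April 2012.
The pending criminal prosecution from 17 March 2012 to 12 November 2012 tolled the period for 240 days, extending the deadline to 8 December 2012.
The other events in the timeline have no effect on the limitation period under the stated rules.
The 2 December 2012 filing precedes the 8 December 2012 deadline; the claim is timely.

TIMELY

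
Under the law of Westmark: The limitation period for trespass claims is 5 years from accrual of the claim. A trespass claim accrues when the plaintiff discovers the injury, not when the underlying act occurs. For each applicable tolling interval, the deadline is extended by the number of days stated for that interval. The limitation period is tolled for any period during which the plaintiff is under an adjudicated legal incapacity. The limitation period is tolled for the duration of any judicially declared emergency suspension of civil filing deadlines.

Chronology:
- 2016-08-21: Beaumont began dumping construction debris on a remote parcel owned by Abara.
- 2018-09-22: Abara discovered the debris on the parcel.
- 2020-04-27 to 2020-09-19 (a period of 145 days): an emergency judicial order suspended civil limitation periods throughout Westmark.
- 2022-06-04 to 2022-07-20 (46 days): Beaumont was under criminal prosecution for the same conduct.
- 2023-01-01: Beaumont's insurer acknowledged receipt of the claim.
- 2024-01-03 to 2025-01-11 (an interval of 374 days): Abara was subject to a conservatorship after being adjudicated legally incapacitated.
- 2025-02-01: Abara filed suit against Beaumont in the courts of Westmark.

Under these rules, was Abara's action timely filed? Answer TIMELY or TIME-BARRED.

The claim did not accrue until Abara discovered the injury on 2018-09-22; the 2016-08-21 act date does not start the clock under the stated rule.
The untolled deadline — 5 years after 2018-09-22 — is 2023-09-22.
The emergency suspension of filing deadlines from 2020-04-27 to 2020-09-19 tolled the period for 145 days, extending the deadline to 2024-02-14.
Because the plaintiff's legal incapacity ran from 2024-01-03 to 2025-01-11, the deadline is extended by 374 days to 2025-02-22.
No stated provision tolls the period for a criminal prosecution, so the interval from 2022-06-04 to 2022-07-20 has no effect on the deadline.
None of the other events listed affects the running of the period under the stated rules.
Filing on 2025-02-01 beat the 2025-02-22 deadline — the action is timely.

TIMELY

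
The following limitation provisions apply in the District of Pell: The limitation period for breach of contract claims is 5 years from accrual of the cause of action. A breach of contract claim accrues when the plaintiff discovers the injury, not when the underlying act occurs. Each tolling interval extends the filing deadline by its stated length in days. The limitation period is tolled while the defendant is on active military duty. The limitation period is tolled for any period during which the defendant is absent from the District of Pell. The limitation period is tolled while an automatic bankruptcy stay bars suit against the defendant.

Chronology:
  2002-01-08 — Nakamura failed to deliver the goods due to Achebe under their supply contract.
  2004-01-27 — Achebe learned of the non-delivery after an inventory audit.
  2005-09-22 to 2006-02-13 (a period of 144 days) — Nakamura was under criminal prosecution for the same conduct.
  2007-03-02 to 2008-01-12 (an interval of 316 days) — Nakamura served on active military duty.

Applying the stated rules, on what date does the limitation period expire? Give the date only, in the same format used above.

2009-12-09

Under the discovery rule, the claim accrued on 2004-01-27, when Achebe discovered the injury — not on the 2002-01-08 date of the underlying act.
Adding the 5 years base period to 2004-01-27 gives a deadline of 2009-01-27, before any tolling.
The period was tolled for 316 days by the defendant's active military service (2007-03-02 to 2008-01-12), pushing the deadline to 2009-12-09.
No stated provision tolls the period for a criminal prosecution, so the interval from 2005-09-22 to 2006-02-13 has no effect on the deadline.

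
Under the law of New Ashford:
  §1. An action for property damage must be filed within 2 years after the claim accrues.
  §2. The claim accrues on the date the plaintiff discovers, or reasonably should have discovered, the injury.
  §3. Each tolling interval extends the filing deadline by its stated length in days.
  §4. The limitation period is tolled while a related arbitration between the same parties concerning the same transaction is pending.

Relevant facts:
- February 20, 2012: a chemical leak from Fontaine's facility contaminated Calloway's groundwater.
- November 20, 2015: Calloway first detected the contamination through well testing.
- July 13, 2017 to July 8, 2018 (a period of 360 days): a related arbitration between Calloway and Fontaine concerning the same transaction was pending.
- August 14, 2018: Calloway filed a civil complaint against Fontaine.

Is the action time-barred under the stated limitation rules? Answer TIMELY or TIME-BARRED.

TIMELY

Accrual is tied to discovery, so the period began on November 20, 2015 rather than on February 20, 2012 when the act occurred.
2 years from November 20, 2015 is November 20, 2017.
Because the pending related arbitration ran from July 13, 2017 to July 8, 2018, the deadline is extended by 360 days to November 15, 2018.
The August 14, 2018 filing precedes the November 15, 2018 deadline; the claim is timely.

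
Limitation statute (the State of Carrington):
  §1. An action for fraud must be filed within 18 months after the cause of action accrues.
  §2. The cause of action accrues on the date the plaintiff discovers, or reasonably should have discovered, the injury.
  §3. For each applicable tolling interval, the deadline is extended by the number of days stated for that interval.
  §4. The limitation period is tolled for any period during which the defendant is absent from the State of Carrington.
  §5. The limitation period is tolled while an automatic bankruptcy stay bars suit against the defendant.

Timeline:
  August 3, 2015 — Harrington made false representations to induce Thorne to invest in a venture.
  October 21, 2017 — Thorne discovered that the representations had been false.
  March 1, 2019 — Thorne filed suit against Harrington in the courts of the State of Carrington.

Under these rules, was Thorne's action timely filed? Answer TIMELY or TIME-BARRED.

TIMELY

Under the discovery rule, the claim accrued on October 21, 2017, when Thorne discovered the injury — not on the August 3, 2015 date of the underlying act.
The untolled deadline — 18 months after October 21, 2017 — is April 21, 2019.
Thorne filed on March 1, 2019, before the April 21, 2019 deadline, so the action is timely.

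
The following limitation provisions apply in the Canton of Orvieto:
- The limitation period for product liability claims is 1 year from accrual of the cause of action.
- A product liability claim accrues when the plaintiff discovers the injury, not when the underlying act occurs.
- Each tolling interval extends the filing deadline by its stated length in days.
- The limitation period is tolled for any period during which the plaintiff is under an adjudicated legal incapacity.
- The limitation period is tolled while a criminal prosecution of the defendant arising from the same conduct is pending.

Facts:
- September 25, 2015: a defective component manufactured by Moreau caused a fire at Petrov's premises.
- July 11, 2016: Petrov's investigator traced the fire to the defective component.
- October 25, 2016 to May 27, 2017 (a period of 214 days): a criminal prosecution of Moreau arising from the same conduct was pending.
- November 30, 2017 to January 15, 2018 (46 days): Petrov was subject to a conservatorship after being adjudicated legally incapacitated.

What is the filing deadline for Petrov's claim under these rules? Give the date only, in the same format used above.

March 28, 2018

The claim did not accrue until Petrov discovered the injury on July 11, 2016; the September 25, 2015 act date does not start the clock under the stated rule.
The untolled deadline — 1 year after July 11, 2016 — is July 11, 2017.
The period was tolled for 214 days by the pending criminal prosecution (October 25, 2016 to May 27, 2017), pushing the deadline to February 10, 2018.
Because the plaintiff's legal incapacity ran from November 30, 2017 to January 15, 2018, the deadline is extended by 46 days to March 28, 2018.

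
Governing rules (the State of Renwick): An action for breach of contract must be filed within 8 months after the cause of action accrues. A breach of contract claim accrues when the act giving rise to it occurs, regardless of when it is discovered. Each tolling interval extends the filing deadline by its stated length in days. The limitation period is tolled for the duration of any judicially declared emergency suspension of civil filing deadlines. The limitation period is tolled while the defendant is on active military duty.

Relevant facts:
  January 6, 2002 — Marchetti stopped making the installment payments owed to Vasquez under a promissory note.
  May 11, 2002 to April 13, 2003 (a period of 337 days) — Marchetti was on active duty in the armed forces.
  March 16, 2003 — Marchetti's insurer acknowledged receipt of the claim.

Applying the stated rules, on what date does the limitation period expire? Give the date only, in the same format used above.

The cause of action accrued on January 6, 2002, the date of the act.
8 months from January 6, 2002 is September 6, 2002.
The defendant's active military service from May 11, 2002 to April 13, 2003 tolled the period for 337 days, extending the deadline to August 9, 2003.
None of the other events listed affects the running of the period under the stated rules.

August 9, 2003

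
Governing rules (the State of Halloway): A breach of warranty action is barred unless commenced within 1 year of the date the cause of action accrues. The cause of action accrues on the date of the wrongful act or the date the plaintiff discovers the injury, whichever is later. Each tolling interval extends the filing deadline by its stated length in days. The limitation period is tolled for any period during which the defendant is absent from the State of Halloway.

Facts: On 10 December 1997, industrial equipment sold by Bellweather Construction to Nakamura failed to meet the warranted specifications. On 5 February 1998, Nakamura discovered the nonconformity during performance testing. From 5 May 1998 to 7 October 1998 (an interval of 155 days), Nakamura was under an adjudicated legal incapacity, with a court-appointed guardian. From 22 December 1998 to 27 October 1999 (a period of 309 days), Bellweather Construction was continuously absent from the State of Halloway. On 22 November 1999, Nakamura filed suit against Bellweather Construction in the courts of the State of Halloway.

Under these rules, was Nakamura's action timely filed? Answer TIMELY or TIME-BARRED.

Because discovery on 5 February 1998 post-dates the 10 December 1997 act, accrual under the later-of rule falls on 5 February 1998.
The untolled deadline — 1 year after 5 February 1998 — is 5 February 1999.
The period was tolled for 309 days by the defendant's absence from the jurisdiction (22 December 1998 to 27 October 1999), pushing the deadline to 11 December 1999.
Although the plaintiff's incapacity ran from 5 May 1998 to 7 October 1998, the stated rules do not make that a tolling event, so it is disregarded.
The 22 November 1999 filing precedes the 11 December 1999 deadline; the claim is timely.

TIMELY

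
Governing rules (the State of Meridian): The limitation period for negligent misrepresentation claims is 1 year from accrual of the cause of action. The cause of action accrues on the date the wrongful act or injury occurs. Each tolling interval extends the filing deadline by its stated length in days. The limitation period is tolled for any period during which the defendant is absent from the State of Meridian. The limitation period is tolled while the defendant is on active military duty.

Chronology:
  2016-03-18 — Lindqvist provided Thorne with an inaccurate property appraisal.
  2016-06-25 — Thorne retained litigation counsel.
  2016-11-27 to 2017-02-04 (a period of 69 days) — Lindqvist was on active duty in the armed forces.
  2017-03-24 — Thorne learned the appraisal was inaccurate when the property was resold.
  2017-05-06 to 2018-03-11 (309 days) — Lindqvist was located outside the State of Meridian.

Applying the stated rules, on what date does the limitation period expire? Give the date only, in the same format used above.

Accrual is governed by the date of the act, so the period began to run on 2016-03-18; the later discovery on 2017-03-24 is irrelevant under the stated rule.
The untolled deadline — 1 year after 2016-03-18 — is 2017-03-18.
The period was tolled for 69 days by the defendant's active military service (2016-11-27 to 2017-02-04), pushing the deadline to 2017-05-26.
The defendant's absence from the jurisdiction from 2017-05-06 to 2018-03-11 tolled the period for 309 days, extending the deadline to 2018-03-31.
Nothing else in the chronology tolls or restarts the period.

2018-03-31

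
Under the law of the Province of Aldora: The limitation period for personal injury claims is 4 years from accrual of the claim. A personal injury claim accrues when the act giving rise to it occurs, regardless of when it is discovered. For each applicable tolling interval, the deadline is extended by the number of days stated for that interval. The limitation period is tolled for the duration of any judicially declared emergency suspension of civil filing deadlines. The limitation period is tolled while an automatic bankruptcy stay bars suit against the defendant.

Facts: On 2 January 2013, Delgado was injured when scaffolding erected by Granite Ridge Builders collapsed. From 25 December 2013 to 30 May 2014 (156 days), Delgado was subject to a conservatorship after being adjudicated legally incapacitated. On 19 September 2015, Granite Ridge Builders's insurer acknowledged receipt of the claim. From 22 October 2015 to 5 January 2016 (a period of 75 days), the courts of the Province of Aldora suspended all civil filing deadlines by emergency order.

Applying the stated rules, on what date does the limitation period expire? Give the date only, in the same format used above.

18 March 2017

The claim accrued on 2 January 2013, the date of the act.
4 years from 2 January 2013 is 2 January 2017.
The period was tolled for 75 days by the emergency suspension of filing deadlines (22 October 2015 to 5 January 2016), pushing the deadline to 18 March 2017.
No stated provision tolls the period for the plaintiff's incapacity, so the interval from 25 December 2013 to 30 May 2014 has no effect on the deadline.
Nothing else in the chronology tolls or restarts the period.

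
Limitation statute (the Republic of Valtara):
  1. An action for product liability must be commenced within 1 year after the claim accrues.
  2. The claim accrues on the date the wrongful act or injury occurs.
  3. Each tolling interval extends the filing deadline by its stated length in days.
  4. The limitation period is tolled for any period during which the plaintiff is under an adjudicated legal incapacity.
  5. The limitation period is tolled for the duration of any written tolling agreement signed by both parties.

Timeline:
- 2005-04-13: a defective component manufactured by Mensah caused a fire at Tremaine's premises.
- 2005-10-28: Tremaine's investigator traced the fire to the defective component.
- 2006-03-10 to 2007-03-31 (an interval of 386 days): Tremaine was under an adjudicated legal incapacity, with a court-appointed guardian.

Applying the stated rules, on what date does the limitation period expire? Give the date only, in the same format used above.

2007-05-04

Because the rule ties accrual to occurrence, the claim accrued on 2005-04-13, not on the 2005-10-28 discovery date.
The untolled deadline — 1 year after 2005-04-13 — is 2006-04-13.
Because the plaintiff's legal incapacity ran from 2006-03-10 to 2007-03-31, the deadline is extended by 386 days to 2007-05-04.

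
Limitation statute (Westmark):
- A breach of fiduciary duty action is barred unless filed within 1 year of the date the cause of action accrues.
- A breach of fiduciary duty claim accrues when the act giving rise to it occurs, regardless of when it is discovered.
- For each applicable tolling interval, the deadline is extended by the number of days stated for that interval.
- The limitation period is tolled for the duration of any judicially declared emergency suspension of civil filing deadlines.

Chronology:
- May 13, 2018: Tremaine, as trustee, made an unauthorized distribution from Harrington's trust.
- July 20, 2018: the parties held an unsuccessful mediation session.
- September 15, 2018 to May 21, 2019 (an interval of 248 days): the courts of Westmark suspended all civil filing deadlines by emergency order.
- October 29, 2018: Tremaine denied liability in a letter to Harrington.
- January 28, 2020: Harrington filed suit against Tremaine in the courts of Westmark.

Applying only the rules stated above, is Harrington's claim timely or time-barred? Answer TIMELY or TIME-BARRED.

TIME-BARRED

The limitation period began to run on May 13, 2018.
Adding the 1 year base period to May 13, 2018 gives a deadline of May 13, 2019, before any tolling.
Because the emergency suspension of filing deadlines ran from September 15, 2018 to May 21, 2019, the deadline is extended by 248 days to January 16, 2020.
Nothing else in the chronology tolls or restarts the period.
Filing on January 28, 2020 missed the January 16, 2020 deadline — the action is time-barred.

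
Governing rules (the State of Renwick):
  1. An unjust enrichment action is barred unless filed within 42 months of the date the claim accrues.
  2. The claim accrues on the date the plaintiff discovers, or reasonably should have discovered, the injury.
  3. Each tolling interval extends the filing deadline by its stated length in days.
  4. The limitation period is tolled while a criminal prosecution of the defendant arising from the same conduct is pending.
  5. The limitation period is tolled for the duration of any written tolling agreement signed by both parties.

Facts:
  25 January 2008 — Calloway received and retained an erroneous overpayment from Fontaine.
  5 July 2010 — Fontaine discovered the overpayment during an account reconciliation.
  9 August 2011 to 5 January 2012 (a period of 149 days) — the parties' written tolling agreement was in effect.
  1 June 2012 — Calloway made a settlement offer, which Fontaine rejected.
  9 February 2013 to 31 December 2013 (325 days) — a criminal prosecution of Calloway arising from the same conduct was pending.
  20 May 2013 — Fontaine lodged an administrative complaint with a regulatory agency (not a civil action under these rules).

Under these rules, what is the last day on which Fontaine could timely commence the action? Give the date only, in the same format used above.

24 April 2015

The claim did not accrue until Fontaine discovered the injury on 5 July 2010; the 25 January 2008 act date does not start the clock under the stated rule.
42 months from 5 July 2010 is 5 January 2014.
The period was tolled for 149 days by the written tolling agreement (9 August 2011 to 5 January 2012), pushing the deadline to 3 June 2014.
The period was tolled for 325 days by the pending criminal prosecution (9 February 2013 to 31 December 2013), pushing the deadline to 24 April 2015.
Nothing else in the chronology tolls or restarts the period.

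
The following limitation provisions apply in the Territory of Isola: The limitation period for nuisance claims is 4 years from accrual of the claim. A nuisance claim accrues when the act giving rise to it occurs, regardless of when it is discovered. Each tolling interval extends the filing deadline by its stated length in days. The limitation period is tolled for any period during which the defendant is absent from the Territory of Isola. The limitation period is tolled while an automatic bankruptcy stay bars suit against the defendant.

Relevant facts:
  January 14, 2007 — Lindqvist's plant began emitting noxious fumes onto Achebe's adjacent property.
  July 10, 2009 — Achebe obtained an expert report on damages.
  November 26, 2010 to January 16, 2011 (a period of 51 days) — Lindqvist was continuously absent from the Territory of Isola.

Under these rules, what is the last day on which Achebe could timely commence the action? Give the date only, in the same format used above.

The claim accrued on January 14, 2007, the date of the act.
4 years from January 14, 2007 is January 14, 2011.
The defendant's absence from the jurisdiction from November 26, 2010 to January 16, 2011 tolled the period for 51 days, extending the deadline to March 6, 2011.
The other events in the timeline have no effect on the limitation period under the stated rules.

March 6, 2011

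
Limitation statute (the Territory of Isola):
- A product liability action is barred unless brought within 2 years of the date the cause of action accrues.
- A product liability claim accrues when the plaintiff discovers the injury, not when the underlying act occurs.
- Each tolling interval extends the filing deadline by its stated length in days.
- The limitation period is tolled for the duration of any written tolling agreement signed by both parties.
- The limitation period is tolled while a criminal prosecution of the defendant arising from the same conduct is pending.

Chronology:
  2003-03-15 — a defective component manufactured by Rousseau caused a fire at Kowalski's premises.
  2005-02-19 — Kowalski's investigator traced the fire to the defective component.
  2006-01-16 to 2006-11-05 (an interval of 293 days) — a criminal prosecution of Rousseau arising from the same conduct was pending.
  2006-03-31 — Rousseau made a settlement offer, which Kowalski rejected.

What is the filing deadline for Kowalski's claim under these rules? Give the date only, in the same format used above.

Under the discovery rule, the claim accrued on 2005-02-19, when Kowalski discovered the injury — not on the 2003-03-15 date of the underlying act.
Adding the 2 years base period to 2005-02-19 gives a deadline of 2007-02-19, before any tolling.
Because the pending criminal prosecution ran from 2006-01-16 to 2006-11-05, the deadline is extended by 293 days to 2007-12-09.
The other events in the timeline have no effect on the limitation period under the stated rules.

2007-12-09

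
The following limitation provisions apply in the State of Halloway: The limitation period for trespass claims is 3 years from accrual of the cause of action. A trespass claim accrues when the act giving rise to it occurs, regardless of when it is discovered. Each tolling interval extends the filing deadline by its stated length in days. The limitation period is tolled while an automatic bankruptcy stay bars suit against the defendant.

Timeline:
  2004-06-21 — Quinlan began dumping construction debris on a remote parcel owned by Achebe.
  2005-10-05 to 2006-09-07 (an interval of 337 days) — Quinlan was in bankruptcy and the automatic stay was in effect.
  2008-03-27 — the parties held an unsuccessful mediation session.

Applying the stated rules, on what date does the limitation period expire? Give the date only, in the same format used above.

The claim accrued on 2004-06-21, when the wrongful act occurred.
3 years from 2004-06-21 is 2007-06-21.
The automatic bankruptcy stay from 2005-10-05 to 2006-09-07 tolled the period for 337 days, extending the deadline to 2008-05-23.
Nothing else in the chronology tolls or restarts the period.

2008-05-23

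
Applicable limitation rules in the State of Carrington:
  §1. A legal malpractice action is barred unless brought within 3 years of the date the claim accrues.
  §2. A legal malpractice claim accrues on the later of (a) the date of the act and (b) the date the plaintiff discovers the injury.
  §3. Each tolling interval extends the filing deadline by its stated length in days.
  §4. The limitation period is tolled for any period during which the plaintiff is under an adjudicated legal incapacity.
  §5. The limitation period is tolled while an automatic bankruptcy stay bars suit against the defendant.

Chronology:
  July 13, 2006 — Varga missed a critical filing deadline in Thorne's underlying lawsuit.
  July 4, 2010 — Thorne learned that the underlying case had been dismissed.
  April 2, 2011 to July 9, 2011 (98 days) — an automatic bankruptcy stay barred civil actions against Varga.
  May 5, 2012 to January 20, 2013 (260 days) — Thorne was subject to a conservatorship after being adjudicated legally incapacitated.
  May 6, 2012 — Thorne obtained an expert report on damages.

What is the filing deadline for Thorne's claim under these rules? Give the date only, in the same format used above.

June 27, 2014

Taking the later of the act (July 13, 2006) and discovery (July 4, 2010), the claim accrued on July 4, 2010.
The untolled deadline — 3 years after July 4, 2010 — is July 4, 2013.
Because the automatic bankruptcy stay ran from April 2, 2011 to July 9, 2011, the deadline is extended by 98 days to October 10, 2013.
The plaintiff's legal incapacity from May 5, 2012 to January 20, 2013 tolled the period for 260 days, extending the deadline to June 27, 2014.
The other events in the timeline have no effect on the limitation period under the stated rules.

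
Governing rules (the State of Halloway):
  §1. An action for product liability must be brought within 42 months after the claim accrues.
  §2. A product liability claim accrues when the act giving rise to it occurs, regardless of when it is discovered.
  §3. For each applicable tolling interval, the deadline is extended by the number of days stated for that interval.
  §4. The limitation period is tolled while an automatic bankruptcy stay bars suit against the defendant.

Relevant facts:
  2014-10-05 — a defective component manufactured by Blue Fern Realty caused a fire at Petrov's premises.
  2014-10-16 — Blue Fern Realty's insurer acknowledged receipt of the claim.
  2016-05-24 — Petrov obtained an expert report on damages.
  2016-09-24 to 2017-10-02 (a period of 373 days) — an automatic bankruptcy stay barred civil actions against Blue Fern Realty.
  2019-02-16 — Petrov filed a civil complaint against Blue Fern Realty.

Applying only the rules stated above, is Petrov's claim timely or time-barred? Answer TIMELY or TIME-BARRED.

The claim accrued on 2014-10-05, the date of the act.
42 months from 2014-10-05 is 2018-04-05.
Because the automatic bankruptcy stay ran from 2016-09-24 to 2017-10-02, the deadline is extended by 373 days to 2019-04-13.
The other events in the timeline have no effect on the limitation period under the stated rules.
The 2019-02-16 filing precedes the 2019-04-13 deadline; the claim is timely.

TIMELY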